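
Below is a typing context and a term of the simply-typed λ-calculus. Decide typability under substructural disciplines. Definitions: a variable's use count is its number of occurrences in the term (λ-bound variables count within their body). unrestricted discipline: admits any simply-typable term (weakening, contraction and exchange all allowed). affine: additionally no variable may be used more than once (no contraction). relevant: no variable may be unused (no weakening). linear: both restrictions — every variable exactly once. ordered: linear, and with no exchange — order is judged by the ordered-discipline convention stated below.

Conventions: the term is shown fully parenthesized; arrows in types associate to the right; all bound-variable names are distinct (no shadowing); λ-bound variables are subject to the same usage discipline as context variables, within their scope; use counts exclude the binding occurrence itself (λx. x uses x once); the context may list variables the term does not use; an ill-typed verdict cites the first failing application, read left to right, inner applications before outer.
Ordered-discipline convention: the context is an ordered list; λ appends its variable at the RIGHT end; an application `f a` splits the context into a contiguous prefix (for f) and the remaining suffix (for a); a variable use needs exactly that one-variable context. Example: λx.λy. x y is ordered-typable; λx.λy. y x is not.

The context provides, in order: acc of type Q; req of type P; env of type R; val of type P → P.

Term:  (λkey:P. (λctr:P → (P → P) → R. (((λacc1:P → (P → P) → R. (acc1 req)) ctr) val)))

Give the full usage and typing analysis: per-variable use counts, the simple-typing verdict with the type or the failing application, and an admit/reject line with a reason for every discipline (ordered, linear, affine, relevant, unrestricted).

use counts: acc=0; req=1; env=0; val=1; key (λ-bound)=0; ctr (λ-bound)=1; acc1 (λ-bound)=1
order of uses: acc1, req, ctr, val
typing: ✓ — P → (P → (P → P) → R) → R
ordered ✗ (needs weakening: acc, env, key unused)
linear ✗ (needs weakening: acc, env, key unused)
affine ✓ (no duplicate uses among acc, req, env, val, key, ctr, acc1)
relevant ✗ (needs weakening: acc, env, key unused)
unrestricted ✓ (well-typed at P → (P → (P → P) → R) → R; no restrictions here)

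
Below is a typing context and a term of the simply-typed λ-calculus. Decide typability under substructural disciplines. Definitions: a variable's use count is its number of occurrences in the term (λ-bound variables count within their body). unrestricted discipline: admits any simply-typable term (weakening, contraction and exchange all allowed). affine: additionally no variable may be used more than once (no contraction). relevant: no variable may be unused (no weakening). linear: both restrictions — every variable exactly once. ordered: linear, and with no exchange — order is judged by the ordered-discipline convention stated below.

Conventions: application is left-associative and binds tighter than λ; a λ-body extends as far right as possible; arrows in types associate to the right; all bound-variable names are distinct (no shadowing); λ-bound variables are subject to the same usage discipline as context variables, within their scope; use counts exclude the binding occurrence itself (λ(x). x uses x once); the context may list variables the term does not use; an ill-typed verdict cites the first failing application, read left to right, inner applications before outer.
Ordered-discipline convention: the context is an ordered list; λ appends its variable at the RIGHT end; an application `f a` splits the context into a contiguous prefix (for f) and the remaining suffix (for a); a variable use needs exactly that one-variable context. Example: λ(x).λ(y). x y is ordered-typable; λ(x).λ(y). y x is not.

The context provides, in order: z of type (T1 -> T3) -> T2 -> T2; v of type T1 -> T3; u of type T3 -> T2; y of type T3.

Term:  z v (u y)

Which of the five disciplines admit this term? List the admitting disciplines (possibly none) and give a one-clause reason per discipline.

accepted by: ordered, linear, affine, relevant, unrestricted
use counts: z=1, v=1, u=1, y=1
use order (left to right): z, v, u, y
typing: the term checks, with type T2
ordered: ✓ — z, v, u, y: once each, no exchange needed
linear: ✓ — z, v, u, y: one use apiece
affine: ✓ — at most one use each (z, v, u, y)
relevant: ✓ — none of z, v, u, y goes unused
unrestricted: ✓ — simply typable at T2; W, C, E all held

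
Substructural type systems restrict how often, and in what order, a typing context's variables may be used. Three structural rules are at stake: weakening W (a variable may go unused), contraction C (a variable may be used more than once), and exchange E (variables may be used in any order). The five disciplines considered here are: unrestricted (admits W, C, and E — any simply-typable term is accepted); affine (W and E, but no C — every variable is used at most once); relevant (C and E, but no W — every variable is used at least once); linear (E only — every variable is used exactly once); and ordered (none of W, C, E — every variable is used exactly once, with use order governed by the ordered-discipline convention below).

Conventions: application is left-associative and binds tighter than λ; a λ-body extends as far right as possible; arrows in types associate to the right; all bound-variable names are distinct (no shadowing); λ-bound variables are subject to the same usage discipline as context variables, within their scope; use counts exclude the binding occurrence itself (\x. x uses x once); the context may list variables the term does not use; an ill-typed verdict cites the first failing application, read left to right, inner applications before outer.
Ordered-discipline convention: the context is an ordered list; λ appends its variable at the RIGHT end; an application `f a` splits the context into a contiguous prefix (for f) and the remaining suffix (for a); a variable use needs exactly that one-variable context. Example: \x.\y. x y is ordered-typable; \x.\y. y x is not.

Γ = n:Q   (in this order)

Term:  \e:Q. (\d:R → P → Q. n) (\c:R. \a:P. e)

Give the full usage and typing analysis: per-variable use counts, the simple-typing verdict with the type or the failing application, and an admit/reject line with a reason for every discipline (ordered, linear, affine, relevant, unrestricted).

usage: n ×1, e (bound) ×1, d (bound) ×0, c (bound) ×0, a (bound) ×0
uses in reading order: n, e
typing: ✓ — Q → Q
ordered ✗ (d, c, a left unused)
linear ✗ (d, c, a left unused)
affine ✓ (none of n, e, d, c, a used more than once)
relevant ✗ (d, c, a left unused)
unrestricted ✓ (typability at Q → Q is all that's needed)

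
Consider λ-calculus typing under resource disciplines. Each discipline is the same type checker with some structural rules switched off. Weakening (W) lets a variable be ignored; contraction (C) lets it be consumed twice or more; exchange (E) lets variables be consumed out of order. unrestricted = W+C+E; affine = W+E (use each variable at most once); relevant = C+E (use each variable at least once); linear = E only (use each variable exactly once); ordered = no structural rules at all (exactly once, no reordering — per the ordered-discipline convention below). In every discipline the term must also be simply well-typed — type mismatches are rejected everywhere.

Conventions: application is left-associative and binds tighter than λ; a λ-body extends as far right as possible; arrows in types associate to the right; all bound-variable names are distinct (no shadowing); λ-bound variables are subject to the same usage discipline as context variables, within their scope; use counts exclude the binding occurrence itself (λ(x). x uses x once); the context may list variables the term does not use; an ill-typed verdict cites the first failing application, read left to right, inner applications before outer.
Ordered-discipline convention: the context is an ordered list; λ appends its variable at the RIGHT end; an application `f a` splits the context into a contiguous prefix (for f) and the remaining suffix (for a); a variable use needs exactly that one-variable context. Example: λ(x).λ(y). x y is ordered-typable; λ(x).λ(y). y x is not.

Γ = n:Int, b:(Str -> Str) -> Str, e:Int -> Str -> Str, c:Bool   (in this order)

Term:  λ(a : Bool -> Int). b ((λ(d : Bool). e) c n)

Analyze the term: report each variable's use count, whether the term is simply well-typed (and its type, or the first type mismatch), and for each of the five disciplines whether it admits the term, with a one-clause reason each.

use counts: n ×1, b ×1, e ×1, c ×1, a (λ-bound) ×0, d (λ-bound) ×0
left-to-right use order: b, e, c, n
typing: the term checks, with type (Bool -> Int) -> Str
ordered: ✗ — needs weakening: a, d unused
linear: ✗ — needs weakening: a, d unused
affine: ✓ — no duplicate uses among n, b, e, c, a, d
relevant: ✗ — needs weakening: a, d unused
unrestricted: ✓ — simply typable at (Bool -> Int) -> Str; W, C, E all held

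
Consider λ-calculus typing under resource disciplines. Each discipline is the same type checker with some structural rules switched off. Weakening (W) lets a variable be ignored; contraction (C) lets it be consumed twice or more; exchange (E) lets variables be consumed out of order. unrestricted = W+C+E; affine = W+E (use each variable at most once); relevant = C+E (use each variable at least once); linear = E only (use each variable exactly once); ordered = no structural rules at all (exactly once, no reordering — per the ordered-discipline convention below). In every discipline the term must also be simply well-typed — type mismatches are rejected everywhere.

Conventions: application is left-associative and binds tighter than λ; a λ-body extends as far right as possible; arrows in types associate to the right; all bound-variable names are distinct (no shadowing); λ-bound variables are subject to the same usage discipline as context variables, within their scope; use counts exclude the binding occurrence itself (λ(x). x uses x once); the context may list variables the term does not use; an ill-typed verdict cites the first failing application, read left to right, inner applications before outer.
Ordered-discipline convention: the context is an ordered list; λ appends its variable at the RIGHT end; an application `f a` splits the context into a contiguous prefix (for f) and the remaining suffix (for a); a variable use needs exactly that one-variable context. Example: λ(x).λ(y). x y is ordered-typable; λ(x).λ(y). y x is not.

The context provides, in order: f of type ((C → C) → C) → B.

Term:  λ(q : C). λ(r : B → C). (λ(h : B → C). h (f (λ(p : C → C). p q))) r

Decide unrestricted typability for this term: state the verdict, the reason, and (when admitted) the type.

yes — simply typable at C → (B → C) → C; W, C, E all held; term : C → (B → C) → C
variable uses: f: 1, q (bound): 1, r (bound): 1, h (bound): 1, p (bound): 1
uses in reading order: h, f, p, q, r
typing: the term checks, with type C → (B → C) → C
summary: ordered ✗ | linear ✓ | affine ✓ | relevant ✓ | unrestricted ✓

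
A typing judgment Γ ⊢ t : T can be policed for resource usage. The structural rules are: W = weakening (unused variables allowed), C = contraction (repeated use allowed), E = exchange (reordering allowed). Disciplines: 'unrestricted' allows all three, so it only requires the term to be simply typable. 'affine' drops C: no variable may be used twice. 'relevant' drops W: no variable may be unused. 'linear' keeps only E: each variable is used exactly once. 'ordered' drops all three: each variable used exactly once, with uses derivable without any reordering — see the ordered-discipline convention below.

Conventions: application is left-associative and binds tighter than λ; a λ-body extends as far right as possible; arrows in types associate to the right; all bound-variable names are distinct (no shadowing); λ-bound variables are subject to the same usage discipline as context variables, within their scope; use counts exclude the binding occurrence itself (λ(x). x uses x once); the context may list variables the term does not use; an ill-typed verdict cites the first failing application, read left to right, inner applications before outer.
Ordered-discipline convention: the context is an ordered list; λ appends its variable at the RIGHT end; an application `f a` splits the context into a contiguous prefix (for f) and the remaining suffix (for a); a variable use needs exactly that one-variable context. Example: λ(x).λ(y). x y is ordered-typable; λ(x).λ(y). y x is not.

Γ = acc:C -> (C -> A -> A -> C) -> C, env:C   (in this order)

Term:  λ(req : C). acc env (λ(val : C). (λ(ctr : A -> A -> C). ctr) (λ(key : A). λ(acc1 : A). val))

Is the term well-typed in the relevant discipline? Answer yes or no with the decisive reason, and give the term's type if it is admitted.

no — req, key, acc1 left unused
variable uses: acc: 1×; env: 1×; req [bound]: 0×; val [bound]: 1×; ctr [bound]: 1×; key [bound]: 0×; acc1 [bound]: 0×
uses in reading order: acc, env, ctr, val
typing: well-typed at C -> C
across the five disciplines: ordered ✗ | linear ✗ | affine ✓ | relevant ✗ | unrestricted ✓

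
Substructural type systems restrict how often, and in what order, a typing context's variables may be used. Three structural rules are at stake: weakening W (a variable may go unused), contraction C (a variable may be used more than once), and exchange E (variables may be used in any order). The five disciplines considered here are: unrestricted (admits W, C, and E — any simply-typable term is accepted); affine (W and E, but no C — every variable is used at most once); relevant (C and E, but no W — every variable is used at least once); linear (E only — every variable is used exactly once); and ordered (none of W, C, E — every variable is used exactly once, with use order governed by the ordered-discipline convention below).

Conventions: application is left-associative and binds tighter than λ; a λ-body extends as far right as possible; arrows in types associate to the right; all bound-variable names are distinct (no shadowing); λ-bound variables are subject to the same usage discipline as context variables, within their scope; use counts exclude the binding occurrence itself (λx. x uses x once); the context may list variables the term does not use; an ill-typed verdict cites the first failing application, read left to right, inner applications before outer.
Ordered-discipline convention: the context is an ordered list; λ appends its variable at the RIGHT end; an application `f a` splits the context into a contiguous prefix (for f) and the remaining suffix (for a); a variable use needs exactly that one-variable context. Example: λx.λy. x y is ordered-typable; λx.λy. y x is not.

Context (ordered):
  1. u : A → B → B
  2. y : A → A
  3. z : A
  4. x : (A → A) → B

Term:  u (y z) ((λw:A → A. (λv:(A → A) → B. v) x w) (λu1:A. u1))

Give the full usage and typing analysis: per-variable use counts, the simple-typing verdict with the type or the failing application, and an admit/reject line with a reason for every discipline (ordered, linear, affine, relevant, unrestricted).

usage: u ×1, y ×1, z ×1, x ×1, w (bound) ×1, v (bound) ×1, u1 (bound) ×1
order of uses: u, y, z, v, x, w, u1
typing: ✓ — B
ordered: ✓, one use each (u, y, z, x, w, v, u1); ordered split holds
linear: ✓, exactly-once usage across u, y, z, x, w, v, u1
affine: ✓, u, y, z, x, w, v, u1: no repeats, contraction unneeded
relevant: ✓, u, y, z, x, w, v, u1: all used, weakening unneeded
unrestricted: ✓, type-checks (B) and nothing is barred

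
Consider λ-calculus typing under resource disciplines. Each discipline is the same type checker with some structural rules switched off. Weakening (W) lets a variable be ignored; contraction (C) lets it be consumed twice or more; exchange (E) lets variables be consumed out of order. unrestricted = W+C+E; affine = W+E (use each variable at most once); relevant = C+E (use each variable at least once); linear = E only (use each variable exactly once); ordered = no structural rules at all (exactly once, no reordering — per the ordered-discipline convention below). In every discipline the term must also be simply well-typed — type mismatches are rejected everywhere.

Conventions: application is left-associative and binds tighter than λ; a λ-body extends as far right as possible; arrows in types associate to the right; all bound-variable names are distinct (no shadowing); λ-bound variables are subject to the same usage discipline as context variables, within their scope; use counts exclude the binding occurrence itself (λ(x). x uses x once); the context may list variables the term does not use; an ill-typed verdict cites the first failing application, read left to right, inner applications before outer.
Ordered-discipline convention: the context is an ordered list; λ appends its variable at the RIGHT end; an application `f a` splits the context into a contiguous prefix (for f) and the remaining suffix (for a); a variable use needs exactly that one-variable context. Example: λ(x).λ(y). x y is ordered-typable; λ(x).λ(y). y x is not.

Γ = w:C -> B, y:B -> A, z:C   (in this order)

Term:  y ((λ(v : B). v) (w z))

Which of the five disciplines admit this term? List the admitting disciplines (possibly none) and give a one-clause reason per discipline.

admitted in: linear, affine, relevant, unrestricted
use counts: w: 1×, y: 1×, z: 1×, v [bound]: 1×
use order (left to right): y, v, w, z
typing: the term checks, with type A
ordered: ✗ — no contiguous prefix/suffix split fits y, v, w, z
linear: ✓ — single use per variable (w, y, z, v)
affine: ✓ — no duplicate uses among w, y, z, v
relevant: ✓ — every one of w, y, z, v appears
unrestricted: ✓ — typability at A is all that's needed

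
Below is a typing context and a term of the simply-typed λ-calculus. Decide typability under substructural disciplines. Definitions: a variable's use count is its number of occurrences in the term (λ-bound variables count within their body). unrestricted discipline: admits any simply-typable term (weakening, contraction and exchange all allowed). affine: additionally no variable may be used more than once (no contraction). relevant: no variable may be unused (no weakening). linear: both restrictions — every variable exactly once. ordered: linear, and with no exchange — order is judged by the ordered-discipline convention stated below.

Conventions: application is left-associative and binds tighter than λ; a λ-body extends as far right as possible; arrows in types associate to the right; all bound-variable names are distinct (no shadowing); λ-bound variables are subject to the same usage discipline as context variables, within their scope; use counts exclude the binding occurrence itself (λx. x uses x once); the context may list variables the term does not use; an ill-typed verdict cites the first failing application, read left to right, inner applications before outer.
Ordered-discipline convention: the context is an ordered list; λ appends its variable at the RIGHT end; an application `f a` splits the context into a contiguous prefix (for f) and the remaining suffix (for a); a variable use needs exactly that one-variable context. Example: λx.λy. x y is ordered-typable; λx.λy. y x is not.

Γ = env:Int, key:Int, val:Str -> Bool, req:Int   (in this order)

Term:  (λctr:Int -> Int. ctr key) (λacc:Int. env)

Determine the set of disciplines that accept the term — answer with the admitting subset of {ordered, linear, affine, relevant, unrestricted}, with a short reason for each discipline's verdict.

accepted by: affine, unrestricted
counts: env=1, key=1, val=0, req=0, ctr (bound)=1, acc (bound)=0
order of uses: ctr, key, env
typing: the term checks, with type Int
ordered ✗ (unused: val, req, acc — weakening required)
linear ✗ (unused: val, req, acc — weakening required)
affine ✓ (no duplicate uses among env, key, val, req, ctr, acc)
relevant ✗ (unused: val, req, acc — weakening required)
unrestricted ✓ (well-typed at Int; no restrictions here)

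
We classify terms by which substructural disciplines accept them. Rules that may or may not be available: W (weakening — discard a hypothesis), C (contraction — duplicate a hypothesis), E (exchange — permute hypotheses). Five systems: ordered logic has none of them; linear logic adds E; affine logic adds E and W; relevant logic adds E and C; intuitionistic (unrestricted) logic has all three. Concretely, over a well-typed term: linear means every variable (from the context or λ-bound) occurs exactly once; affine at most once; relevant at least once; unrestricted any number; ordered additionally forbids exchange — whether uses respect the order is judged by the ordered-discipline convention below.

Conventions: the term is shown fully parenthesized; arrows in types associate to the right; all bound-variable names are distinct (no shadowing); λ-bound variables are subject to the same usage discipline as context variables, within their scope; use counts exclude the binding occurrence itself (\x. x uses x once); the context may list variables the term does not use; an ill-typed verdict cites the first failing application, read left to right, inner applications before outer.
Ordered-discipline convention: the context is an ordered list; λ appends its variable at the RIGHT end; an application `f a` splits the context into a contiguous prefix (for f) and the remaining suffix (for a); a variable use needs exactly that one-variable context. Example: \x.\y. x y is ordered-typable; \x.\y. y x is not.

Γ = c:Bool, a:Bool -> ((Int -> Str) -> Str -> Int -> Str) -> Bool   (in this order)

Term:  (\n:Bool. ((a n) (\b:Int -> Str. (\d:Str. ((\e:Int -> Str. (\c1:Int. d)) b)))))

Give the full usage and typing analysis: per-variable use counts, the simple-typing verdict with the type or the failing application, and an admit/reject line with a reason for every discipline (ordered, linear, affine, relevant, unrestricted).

use counts: c=0; a=1; n [bound]=1; b [bound]=1; d [bound]=1; e [bound]=0; c1 [bound]=0
uses in reading order: a, n, d, b
typing: well-typed at Bool -> Bool
ordered: ✗ — c, e, c1 left unused
linear: ✗ — c, e, c1 left unused
affine: ✓ — none of c, a, n, b, d, e, c1 used more than once
relevant: ✗ — c, e, c1 left unused
unrestricted: ✓ — type-checks (Bool -> Bool) and nothing is barred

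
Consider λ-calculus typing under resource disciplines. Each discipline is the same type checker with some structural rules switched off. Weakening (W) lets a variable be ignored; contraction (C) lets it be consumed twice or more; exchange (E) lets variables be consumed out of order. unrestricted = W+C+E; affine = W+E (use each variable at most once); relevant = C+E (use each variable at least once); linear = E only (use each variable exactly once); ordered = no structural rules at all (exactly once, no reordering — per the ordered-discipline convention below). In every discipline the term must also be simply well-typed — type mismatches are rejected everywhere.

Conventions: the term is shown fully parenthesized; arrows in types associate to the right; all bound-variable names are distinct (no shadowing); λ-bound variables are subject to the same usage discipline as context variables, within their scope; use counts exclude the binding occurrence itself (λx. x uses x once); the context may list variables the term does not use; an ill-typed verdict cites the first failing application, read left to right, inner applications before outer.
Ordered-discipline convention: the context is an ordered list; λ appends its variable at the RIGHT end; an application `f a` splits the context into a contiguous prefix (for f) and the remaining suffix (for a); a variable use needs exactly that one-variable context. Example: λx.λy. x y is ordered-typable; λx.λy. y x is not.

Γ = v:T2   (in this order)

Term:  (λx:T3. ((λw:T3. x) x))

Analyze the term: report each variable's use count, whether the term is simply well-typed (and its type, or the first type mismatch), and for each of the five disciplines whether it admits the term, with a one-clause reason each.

counts: v: 0; x (λ-bound): 2; w (λ-bound): 0
use order (left to right): x, x
typing: well-typed — term : T3 -> T3
ordered: ✗, uses contraction: x ×2; v, w never used (weakening)
linear: ✗, uses contraction: x ×2; v, w never used (weakening)
affine: ✗, uses contraction: x ×2
relevant: ✗, v, w never used (weakening)
unrestricted: ✓, simply typable at T3 -> T3; W, C, E all held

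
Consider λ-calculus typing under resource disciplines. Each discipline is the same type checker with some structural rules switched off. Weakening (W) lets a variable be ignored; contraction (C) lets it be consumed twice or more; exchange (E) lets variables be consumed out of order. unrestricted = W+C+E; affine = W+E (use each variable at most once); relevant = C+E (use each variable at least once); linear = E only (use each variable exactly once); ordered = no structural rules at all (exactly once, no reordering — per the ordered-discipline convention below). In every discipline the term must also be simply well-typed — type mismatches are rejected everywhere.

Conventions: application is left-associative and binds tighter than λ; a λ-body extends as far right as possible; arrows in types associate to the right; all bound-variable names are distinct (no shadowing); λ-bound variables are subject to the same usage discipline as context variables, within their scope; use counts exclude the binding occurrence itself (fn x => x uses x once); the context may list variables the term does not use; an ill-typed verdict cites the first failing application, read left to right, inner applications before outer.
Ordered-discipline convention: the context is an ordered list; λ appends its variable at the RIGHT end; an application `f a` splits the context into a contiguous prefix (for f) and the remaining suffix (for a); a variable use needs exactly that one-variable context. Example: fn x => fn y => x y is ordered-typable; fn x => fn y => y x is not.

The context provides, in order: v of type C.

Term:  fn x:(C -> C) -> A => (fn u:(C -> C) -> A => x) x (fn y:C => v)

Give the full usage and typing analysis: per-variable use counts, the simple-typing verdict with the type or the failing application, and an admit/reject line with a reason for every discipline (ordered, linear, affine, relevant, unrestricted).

variable uses: v=1, x (λ-bound)=2, u (λ-bound)=0, y (λ-bound)=0
use order (left to right): x, x, v
typing: well-typed at ((C -> C) -> A) -> A
ordered: ✗ — x ×2 used more than once (contraction); u, y left unused
linear: ✗ — x ×2 used more than once (contraction); u, y left unused
affine: ✗ — x ×2 used more than once (contraction)
relevant: ✗ — u, y left unused
unrestricted: ✓ — type-checks (((C -> C) -> A) -> A) and nothing is barred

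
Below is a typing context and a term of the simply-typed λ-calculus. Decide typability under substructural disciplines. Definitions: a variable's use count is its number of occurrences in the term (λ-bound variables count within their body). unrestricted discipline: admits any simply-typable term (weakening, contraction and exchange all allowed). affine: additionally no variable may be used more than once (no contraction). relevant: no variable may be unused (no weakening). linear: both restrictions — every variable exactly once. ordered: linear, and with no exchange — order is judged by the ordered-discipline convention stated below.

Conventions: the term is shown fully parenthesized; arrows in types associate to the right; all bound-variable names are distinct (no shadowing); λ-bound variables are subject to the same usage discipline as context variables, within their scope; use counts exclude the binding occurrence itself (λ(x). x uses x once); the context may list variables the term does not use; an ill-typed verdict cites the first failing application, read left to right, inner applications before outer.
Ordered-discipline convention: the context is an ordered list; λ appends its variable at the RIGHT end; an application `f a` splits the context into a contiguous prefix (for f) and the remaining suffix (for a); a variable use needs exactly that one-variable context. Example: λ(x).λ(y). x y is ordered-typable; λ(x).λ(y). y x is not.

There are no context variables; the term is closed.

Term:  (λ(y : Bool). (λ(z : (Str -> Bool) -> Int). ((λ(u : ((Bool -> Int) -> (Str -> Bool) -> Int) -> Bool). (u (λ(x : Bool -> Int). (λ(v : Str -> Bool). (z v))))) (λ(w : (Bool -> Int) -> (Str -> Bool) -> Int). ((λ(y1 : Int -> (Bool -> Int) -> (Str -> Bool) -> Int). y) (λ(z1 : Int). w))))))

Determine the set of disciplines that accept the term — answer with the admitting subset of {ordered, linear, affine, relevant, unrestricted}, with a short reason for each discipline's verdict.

accepted by: affine, unrestricted
use counts: y (λ-bound) ×1, z (λ-bound) ×1, u (λ-bound) ×1, x (λ-bound) ×0, v (λ-bound) ×1, w (λ-bound) ×1, y1 (λ-bound) ×0, z1 (λ-bound) ×0
left-to-right use order: u, z, v, y, w
typing: the term checks, with type Bool -> ((Str -> Bool) -> Int) -> Bool
ordered ✗ (x, y1, z1 never used (weakening))
linear ✗ (x, y1, z1 never used (weakening))
affine ✓ (y, z, u, x, v, w, y1, z1: no repeats, contraction unneeded)
relevant ✗ (x, y1, z1 never used (weakening))
unrestricted ✓ (well-typed at Bool -> ((Str -> Bool) -> Int) -> Bool; no restrictions here)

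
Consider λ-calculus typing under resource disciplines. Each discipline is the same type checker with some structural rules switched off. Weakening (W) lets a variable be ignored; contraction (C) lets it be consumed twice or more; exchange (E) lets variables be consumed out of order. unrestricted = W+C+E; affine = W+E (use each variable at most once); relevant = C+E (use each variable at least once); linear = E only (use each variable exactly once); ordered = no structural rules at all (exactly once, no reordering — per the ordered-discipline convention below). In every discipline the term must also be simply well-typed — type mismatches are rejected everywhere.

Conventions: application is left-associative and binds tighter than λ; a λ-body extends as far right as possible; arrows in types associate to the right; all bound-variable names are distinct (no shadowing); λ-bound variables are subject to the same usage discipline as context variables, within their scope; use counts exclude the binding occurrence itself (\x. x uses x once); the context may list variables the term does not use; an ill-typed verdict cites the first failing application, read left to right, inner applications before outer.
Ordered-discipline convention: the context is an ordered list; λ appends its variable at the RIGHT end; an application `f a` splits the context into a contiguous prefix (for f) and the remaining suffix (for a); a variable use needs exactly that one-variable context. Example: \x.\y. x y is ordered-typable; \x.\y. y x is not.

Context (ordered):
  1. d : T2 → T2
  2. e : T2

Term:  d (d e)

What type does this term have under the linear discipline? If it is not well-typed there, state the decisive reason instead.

not well-typed under linear — needs contraction — d ×2
usage: d: 2; e: 1
order of uses: d, d, e
typing: ✓ — T2
summary: ordered ✗; linear ✗; affine ✗; relevant ✓; unrestricted ✓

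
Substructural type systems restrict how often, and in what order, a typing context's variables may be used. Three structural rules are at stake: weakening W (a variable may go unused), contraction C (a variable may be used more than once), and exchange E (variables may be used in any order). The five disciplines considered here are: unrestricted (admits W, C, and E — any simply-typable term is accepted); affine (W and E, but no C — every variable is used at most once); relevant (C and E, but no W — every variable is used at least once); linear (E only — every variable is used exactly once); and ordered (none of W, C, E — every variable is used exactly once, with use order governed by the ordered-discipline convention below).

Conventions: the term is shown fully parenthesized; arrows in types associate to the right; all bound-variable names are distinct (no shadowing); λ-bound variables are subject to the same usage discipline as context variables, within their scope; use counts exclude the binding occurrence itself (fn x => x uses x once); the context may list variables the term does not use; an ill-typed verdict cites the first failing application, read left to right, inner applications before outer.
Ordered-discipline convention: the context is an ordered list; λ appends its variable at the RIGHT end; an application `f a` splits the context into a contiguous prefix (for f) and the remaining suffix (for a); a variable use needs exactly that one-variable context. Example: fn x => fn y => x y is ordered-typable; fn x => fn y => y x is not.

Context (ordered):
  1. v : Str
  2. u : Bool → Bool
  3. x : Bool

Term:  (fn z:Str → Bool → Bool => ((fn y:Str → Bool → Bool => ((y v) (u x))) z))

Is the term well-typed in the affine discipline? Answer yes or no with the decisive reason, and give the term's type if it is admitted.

yes — none of v, u, x, z, y used more than once; term : (Str → Bool → Bool) → Bool
variable uses: v=1; u=1; x=1; z [bound]=1; y [bound]=1
use order (left to right): y, v, u, x, z
typing: well-typed — term : (Str → Bool → Bool) → Bool
per-discipline verdicts: ordered ✗, linear ✓, affine ✓, relevant ✓, unrestricted ✓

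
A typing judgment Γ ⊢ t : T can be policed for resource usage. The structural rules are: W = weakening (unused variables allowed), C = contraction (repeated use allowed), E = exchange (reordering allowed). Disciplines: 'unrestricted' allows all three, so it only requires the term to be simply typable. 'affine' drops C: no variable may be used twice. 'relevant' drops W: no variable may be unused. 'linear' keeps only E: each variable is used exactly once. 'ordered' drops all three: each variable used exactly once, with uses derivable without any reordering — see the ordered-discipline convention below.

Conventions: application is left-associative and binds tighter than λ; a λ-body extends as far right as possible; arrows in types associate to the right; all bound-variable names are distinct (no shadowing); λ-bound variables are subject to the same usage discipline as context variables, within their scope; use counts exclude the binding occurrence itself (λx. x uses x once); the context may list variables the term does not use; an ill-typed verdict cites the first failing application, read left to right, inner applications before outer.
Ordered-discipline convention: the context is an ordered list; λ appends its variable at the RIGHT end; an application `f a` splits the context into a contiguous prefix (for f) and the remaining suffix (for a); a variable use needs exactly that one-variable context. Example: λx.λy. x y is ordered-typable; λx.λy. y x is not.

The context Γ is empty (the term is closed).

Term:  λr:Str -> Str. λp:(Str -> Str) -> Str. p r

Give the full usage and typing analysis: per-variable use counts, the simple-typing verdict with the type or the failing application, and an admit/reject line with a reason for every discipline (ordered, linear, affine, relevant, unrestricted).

use counts: r [bound]=1, p [bound]=1
uses in reading order: p, r
typing: well-typed — term : (Str -> Str) -> ((Str -> Str) -> Str) -> Str
ordered: ✗, needs exchange: uses follow p, r
linear: ✓, exactly-once usage across r, p
affine: ✓, none of r, p used more than once
relevant: ✓, at least one use each (r, p)
unrestricted: ✓, type-checks ((Str -> Str) -> ((Str -> Str) -> Str) -> Str) and nothing is barred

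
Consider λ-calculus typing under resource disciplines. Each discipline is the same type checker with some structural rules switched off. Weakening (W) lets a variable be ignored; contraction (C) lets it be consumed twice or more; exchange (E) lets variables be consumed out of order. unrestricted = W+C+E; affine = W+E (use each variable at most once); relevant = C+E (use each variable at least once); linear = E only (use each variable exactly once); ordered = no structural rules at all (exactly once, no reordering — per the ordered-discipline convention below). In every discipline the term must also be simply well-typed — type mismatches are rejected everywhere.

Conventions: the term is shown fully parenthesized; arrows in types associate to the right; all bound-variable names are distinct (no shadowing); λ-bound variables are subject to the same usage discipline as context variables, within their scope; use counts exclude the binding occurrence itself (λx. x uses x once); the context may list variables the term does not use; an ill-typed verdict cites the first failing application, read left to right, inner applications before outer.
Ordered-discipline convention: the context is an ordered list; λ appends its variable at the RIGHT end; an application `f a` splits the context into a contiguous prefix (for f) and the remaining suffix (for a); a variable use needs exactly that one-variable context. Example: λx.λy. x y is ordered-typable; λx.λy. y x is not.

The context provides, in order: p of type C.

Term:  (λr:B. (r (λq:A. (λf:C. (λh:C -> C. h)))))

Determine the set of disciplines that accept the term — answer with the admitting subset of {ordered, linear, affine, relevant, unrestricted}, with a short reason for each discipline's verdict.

admitted in: none
usage: p: 0; r (λ-bound): 1; q (λ-bound): 0; f (λ-bound): 0; h (λ-bound): 1
use order (left to right): r, h
typing: ill-typed: can't apply a value of type B
ordered: ✗ — not simply typable
linear: ✗ — fails simple typing
affine: ✗ — a type mismatch blocks all five
relevant: ✗ — the type mismatch rejects it
unrestricted: ✗ — not simply typable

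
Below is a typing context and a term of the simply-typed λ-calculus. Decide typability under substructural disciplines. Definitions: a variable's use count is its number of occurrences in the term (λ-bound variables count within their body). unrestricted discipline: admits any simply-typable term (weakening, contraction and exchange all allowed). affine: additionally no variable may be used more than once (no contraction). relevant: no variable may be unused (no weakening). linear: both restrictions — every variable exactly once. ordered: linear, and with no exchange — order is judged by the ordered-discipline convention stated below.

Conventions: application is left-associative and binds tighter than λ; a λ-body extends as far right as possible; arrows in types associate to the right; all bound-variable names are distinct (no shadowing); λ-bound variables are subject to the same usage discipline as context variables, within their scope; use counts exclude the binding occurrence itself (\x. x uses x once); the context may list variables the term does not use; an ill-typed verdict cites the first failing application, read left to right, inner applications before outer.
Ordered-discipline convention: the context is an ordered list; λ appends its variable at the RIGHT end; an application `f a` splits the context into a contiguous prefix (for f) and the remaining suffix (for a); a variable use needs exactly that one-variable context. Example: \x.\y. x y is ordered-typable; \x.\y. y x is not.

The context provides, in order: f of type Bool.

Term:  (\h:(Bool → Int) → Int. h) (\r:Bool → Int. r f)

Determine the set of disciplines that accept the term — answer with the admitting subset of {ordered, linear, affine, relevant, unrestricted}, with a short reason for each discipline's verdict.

admitted by: linear, affine, relevant, unrestricted
counts: f: 1×, h [bound]: 1×, r [bound]: 1×
left-to-right use order: h, r, f
typing: well-typed — term : (Bool → Int) → Int
ordered: ✗, needs exchange: uses follow h, r, f
linear: ✓, each of f, h, r used exactly once
affine: ✓, no duplicate uses among f, h, r
relevant: ✓, f, h, r: all used, weakening unneeded
unrestricted: ✓, typability at (Bool → Int) → Int is all that's needed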